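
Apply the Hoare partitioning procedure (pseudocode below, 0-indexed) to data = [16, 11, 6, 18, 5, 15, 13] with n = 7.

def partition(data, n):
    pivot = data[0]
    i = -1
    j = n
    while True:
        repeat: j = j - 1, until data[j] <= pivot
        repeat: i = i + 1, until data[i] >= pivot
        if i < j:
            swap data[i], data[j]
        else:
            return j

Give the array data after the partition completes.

[13, 11, 6, 15, 5, 18, 16]

pivot = data[0] = 16; i = -1, j = 7
j→6 (data[6]=13≤16), i→0 (data[0]=16≥16); i<j, swap → [13, 11, 6, 18, 5, 15, 16]
j→5 (data[5]=15≤16), i→3 (data[3]=18≥16); i<j, swap → [13, 11, 6, 15, 5, 18, 16]
j→4, i→5; i≥j, return j=4. data = [13, 11, 6, 15, 5, 18, 16]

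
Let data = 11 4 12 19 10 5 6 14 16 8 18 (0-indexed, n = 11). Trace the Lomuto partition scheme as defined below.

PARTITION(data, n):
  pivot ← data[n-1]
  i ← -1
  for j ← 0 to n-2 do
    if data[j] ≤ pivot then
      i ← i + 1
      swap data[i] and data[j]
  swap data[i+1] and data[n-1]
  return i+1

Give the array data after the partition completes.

pivot=18, i=-1
j=0: 11≤18, i=0, swap(0,0) ⇒ 11 4 12 19 10 5 6 14 16 8 18
j=1: 4≤18, i=1, swap(1,1) ⇒ 11 4 12 19 10 5 6 14 16 8 18
j=2: 12≤18, i=2, swap(2,2) ⇒ 11 4 12 19 10 5 6 14 16 8 18
j=3: 19>18, skip
j=4: 10≤18, i=3, swap(3,4) ⇒ 11 4 12 10 19 5 6 14 16 8 18
j=5: 5≤18, i=4, swap(4,5) ⇒ 11 4 12 10 5 19 6 14 16 8 18
j=6: 6≤18, i=5, swap(5,6) ⇒ 11 4 12 10 5 6 19 14 16 8 18
j=7: 14≤18, i=6, swap(6,7) ⇒ 11 4 12 10 5 6 14 19 16 8 18
j=8: 16≤18, i=7, swap(7,8) ⇒ 11 4 12 10 5 6 14 16 19 8 18
j=9: 8≤18, i=8, swap(8,9) ⇒ 11 4 12 10 5 6 14 16 8 19 18
swap(9,10) ⇒ 11 4 12 10 5 6 14 16 8 18 19; return 9

11 4 12 10 5 6 14 16 8 18 19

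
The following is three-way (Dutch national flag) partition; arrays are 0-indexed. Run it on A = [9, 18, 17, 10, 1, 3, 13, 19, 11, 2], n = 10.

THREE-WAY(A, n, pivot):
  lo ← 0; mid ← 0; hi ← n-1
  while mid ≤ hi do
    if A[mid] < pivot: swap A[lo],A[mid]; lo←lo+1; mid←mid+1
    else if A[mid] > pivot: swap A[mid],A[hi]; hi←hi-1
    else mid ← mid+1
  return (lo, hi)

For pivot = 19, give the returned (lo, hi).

(9, 9)

lo=0 mid=0 hi=9
9<19: swap(0,0), lo=1 mid=1 ⇒ [9, 18, 17, 10, 1, 3, 13, 19, 11, 2]
18<19: swap(1,1), lo=2 mid=2 ⇒ [9, 18, 17, 10, 1, 3, 13, 19, 11, 2]
17<19: swap(2,2), lo=3 mid=3 ⇒ [9, 18, 17, 10, 1, 3, 13, 19, 11, 2]
10<19: swap(3,3), lo=4 mid=4 ⇒ [9, 18, 17, 10, 1, 3, 13, 19, 11, 2]
1<19: swap(4,4), lo=5 mid=5 ⇒ [9, 18, 17, 10, 1, 3, 13, 19, 11, 2]
3<19: swap(5,5), lo=6 mid=6 ⇒ [9, 18, 17, 10, 1, 3, 13, 19, 11, 2]
13<19: swap(6,6), lo=7 mid=7 ⇒ [9, 18, 17, 10, 1, 3, 13, 19, 11, 2]
19=19: mid=8
11<19: swap(7,8), lo=8 mid=9 ⇒ [9, 18, 17, 10, 1, 3, 13, 11, 19, 2]
2<19: swap(8,9), lo=9 mid=10 ⇒ [9, 18, 17, 10, 1, 3, 13, 11, 2, 19]
done. lo=9 hi=9; A=[9, 18, 17, 10, 1, 3, 13, 11, 2, 19]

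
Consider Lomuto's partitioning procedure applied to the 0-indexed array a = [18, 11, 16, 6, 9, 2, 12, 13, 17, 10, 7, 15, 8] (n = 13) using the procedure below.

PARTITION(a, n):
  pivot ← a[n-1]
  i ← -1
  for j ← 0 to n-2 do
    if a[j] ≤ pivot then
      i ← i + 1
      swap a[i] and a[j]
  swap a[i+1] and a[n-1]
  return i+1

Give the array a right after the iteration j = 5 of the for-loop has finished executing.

[6, 2, 16, 18, 9, 11, 12, 13, 17, 10, 7, 15, 8]

pivot = a[12] = 8; i = -1
j=0: a[0]=18 > 8 → no swap
j=1: a[1]=11 > 8 → no swap
j=2: a[2]=16 > 8 → no swap
j=3: a[3]=6 ≤ 8 → i=0, swap a[0],a[3] → [6, 11, 16, 18, 9, 2, 12, 13, 17, 10, 7, 15, 8]
j=4: a[4]=9 > 8 → no swap
j=5: a[5]=2 ≤ 8 → i=1, swap a[1],a[5] → [6, 2, 16, 18, 9, 11, 12, 13, 17, 10, 7, 15, 8]
(after j=5) a = [6, 2, 16, 18, 9, 11, 12, 13, 17, 10, 7, 15, 8]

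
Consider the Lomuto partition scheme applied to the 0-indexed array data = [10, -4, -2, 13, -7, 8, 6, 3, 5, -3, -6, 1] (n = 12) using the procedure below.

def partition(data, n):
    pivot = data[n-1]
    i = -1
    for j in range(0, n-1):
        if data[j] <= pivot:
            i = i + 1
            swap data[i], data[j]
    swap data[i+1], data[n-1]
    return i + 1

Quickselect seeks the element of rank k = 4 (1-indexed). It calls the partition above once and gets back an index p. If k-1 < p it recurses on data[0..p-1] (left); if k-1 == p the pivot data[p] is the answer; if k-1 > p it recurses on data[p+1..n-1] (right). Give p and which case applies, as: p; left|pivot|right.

5; left

pivot = data[11] = 1; i = -1
j=0: data[0]=10 > 1 → no swap
j=1: data[1]=-4 ≤ 1 → i=0, swap data[0],data[1] → [-4, 10, -2, 13, -7, 8, 6, 3, 5, -3, -6, 1]
j=2: data[2]=-2 ≤ 1 → i=1, swap data[1],data[2] → [-4, -2, 10, 13, -7, 8, 6, 3, 5, -3, -6, 1]
j=3: data[3]=13 > 1 → no swap
j=4: data[4]=-7 ≤ 1 → i=2, swap data[2],data[4] → [-4, -2, -7, 13, 10, 8, 6, 3, 5, -3, -6, 1]
j=5: data[5]=8 > 1 → no swap
j=6: data[6]=6 > 1 → no swap
j=7: data[7]=3 > 1 → no swap
j=8: data[8]=5 > 1 → no swap
j=9: data[9]=-3 ≤ 1 → i=3, swap data[3],data[9] → [-4, -2, -7, -3, 10, 8, 6, 3, 5, 13, -6, 1]
j=10: data[10]=-6 ≤ 1 → i=4, swap data[4],data[10] → [-4, -2, -7, -3, -6, 8, 6, 3, 5, 13, 10, 1]
final swap data[5],data[11] → [-4, -2, -7, -3, -6, 1, 6, 3, 5, 13, 10, 8]; return 5
p = 5; k-1 = 3 < 5 ⇒ left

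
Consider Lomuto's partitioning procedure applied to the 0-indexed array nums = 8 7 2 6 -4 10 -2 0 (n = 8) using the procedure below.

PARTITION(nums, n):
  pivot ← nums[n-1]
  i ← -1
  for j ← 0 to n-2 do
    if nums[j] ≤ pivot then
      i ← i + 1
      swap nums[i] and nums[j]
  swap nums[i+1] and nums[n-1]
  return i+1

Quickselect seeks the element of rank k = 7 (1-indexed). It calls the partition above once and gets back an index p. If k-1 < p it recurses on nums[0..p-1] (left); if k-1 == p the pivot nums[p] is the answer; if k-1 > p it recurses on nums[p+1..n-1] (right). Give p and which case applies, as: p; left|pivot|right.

2; right

pivot = nums[7] = 0; i = -1
j=0: nums[0]=8 > 0 → no swap
j=1: nums[1]=7 > 0 → no swap
j=2: nums[2]=2 > 0 → no swap
j=3: nums[3]=6 > 0 → no swap
j=4: nums[4]=-4 ≤ 0 → i=0, swap nums[0],nums[4] → -4 7 2 6 8 10 -2 0
j=5: nums[5]=10 > 0 → no swap
j=6: nums[6]=-2 ≤ 0 → i=1, swap nums[1],nums[6] → -4 -2 2 6 8 10 7 0
final swap nums[2],nums[7] → -4 -2 0 6 8 10 7 2; return 2
p = 2; k-1 = 6 > 2 ⇒ right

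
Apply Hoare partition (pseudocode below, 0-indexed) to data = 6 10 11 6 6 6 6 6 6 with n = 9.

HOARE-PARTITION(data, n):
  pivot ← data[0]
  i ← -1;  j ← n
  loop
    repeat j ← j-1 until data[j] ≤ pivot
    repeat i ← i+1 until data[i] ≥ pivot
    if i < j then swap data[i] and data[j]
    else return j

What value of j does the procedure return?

4

pivot=6
j stops at 8 (6), i stops at 0 (6); swap ⇒ 6 10 11 6 6 6 6 6 6
j stops at 7 (6), i stops at 1 (10); swap ⇒ 6 6 11 6 6 6 6 10 6
j stops at 6 (6), i stops at 2 (11); swap ⇒ 6 6 6 6 6 6 11 10 6
j stops at 5 (6), i stops at 3 (6); swap ⇒ 6 6 6 6 6 6 11 10 6
j stops at 4, i stops at 4; i≥j ⇒ return 4. data=6 6 6 6 6 6 11 10 6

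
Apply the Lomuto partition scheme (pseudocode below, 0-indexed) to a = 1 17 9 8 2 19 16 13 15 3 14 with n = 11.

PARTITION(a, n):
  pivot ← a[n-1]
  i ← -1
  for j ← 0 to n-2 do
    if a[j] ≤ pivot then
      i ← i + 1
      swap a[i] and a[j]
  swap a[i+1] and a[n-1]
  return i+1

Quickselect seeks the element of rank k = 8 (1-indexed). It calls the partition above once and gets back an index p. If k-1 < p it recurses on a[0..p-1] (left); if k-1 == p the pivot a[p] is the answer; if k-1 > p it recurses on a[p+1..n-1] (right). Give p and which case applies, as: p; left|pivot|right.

6; right

pivot=14, i=-1
j=0: 1≤14, i=0, swap(0,0) ⇒ 1 17 9 8 2 19 16 13 15 3 14
j=1: 17>14, skip
j=2: 9≤14, i=1, swap(1,2) ⇒ 1 9 17 8 2 19 16 13 15 3 14
j=3: 8≤14, i=2, swap(2,3) ⇒ 1 9 8 17 2 19 16 13 15 3 14
j=4: 2≤14, i=3, swap(3,4) ⇒ 1 9 8 2 17 19 16 13 15 3 14
j=5: 19>14, skip
j=6: 16>14, skip
j=7: 13≤14, i=4, swap(4,7) ⇒ 1 9 8 2 13 19 16 17 15 3 14
j=8: 15>14, skip
j=9: 3≤14, i=5, swap(5,9) ⇒ 1 9 8 2 13 3 16 17 15 19 14
swap(6,10) ⇒ 1 9 8 2 13 3 14 17 15 19 16; return 6
p = 6; k-1 = 7 > 6 ⇒ right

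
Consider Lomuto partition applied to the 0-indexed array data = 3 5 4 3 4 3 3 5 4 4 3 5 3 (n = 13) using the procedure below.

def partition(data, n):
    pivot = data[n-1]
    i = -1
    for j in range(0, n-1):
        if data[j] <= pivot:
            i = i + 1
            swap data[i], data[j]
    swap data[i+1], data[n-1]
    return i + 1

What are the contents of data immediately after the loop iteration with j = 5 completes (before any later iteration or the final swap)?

3 3 3 5 4 4 3 5 4 4 3 5 3

pivot = data[12] = 3; i = -1
j=0: data[0]=3 ≤ 3 → i=0, swap data[0],data[0] (no change) → 3 5 4 3 4 3 3 5 4 4 3 5 3
j=1: data[1]=5 > 3 → no swap
j=2: data[2]=4 > 3 → no swap
j=3: data[3]=3 ≤ 3 → i=1, swap data[1],data[3] → 3 3 4 5 4 3 3 5 4 4 3 5 3
j=4: data[4]=4 > 3 → no swap
j=5: data[5]=3 ≤ 3 → i=2, swap data[2],data[5] → 3 3 3 5 4 4 3 5 4 4 3 5 3
(after j=5) data = 3 3 3 5 4 4 3 5 4 4 3 5 3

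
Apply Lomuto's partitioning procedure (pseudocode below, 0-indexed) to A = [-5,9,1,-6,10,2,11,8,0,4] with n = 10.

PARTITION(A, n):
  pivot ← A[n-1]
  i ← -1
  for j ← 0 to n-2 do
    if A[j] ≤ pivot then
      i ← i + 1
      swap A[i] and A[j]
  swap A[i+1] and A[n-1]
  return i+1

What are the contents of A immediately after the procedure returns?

[-5,1,-6,2,0,4,11,8,10,9]

pivot=4, i=-1
j=0: -5≤4, i=0, swap(0,0) ⇒ [-5,9,1,-6,10,2,11,8,0,4]
j=1: 9>4, skip
j=2: 1≤4, i=1, swap(1,2) ⇒ [-5,1,9,-6,10,2,11,8,0,4]
j=3: -6≤4, i=2, swap(2,3) ⇒ [-5,1,-6,9,10,2,11,8,0,4]
j=4: 10>4, skip
j=5: 2≤4, i=3, swap(3,5) ⇒ [-5,1,-6,2,10,9,11,8,0,4]
j=6: 11>4, skip
j=7: 8>4, skip
j=8: 0≤4, i=4, swap(4,8) ⇒ [-5,1,-6,2,0,9,11,8,10,4]
swap(5,9) ⇒ [-5,1,-6,2,0,4,11,8,10,9]; return 5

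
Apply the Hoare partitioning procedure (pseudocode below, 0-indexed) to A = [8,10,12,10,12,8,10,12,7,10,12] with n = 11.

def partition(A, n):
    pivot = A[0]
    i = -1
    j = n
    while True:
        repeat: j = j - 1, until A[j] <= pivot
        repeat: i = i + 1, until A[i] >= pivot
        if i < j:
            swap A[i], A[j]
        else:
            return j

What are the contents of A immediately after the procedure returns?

pivot=8
j stops at 8 (7), i stops at 0 (8); swap ⇒ [7,10,12,10,12,8,10,12,8,10,12]
j stops at 5 (8), i stops at 1 (10); swap ⇒ [7,8,12,10,12,10,10,12,8,10,12]
j stops at 1, i stops at 2; i≥j ⇒ return 1. A=[7,8,12,10,12,10,10,12,8,10,12]

[7,8,12,10,12,10,10,12,8,10,12]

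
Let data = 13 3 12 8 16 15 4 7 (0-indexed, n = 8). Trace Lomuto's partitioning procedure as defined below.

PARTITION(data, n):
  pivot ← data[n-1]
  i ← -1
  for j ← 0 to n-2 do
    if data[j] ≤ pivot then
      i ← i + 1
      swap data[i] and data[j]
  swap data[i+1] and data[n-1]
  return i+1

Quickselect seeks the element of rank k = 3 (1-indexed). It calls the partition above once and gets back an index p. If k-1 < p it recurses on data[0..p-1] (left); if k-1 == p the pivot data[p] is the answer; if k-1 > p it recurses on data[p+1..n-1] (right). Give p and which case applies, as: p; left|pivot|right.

2; pivot

pivot = data[7] = 7; i = -1
j=0: data[0]=13 > 7 → no swap
j=1: data[1]=3 ≤ 7 → i=0, swap data[0],data[1] → 3 13 12 8 16 15 4 7
j=2: data[2]=12 > 7 → no swap
j=3: data[3]=8 > 7 → no swap
j=4: data[4]=16 > 7 → no swap
j=5: data[5]=15 > 7 → no swap
j=6: data[6]=4 ≤ 7 → i=1, swap data[1],data[6] → 3 4 12 8 16 15 13 7
final swap data[2],data[7] → 3 4 7 8 16 15 13 12; return 2
p = 2; k-1 = 2 == 2 ⇒ pivot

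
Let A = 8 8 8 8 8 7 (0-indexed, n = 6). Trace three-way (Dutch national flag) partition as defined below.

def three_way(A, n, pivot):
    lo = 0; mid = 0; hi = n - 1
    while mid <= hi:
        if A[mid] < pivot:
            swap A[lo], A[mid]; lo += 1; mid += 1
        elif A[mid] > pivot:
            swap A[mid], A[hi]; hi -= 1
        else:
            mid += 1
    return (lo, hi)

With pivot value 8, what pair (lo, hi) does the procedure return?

(1, 5)

lo=0 mid=0 hi=5
8=8: mid=1
8=8: mid=2
8=8: mid=3
8=8: mid=4
8=8: mid=5
7<8: swap(0,5), lo=1 mid=6 ⇒ 7 8 8 8 8 8
done. lo=1 hi=5; A=7 8 8 8 8 8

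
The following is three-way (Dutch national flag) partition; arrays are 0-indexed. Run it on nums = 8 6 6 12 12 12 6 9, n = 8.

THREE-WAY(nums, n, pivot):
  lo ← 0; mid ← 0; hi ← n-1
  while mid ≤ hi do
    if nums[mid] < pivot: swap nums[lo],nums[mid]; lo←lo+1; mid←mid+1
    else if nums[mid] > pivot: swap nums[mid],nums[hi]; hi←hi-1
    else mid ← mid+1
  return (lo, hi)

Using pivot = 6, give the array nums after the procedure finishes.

6 6 6 12 12 12 9 8

pivot = 6; lo=0, mid=0, hi=7
nums[mid]=8>6: swap nums[0],nums[7]; hi=6 → 9 6 6 12 12 12 6 8
nums[mid]=9>6: swap nums[0],nums[6]; hi=5 → 6 6 6 12 12 12 9 8
nums[mid]=6=6: mid=1
nums[mid]=6=6: mid=2
nums[mid]=6=6: mid=3
nums[mid]=12>6: swap nums[3],nums[5]; hi=4 → 6 6 6 12 12 12 9 8
nums[mid]=12>6: swap nums[3],nums[4]; hi=3 → 6 6 6 12 12 12 9 8
nums[mid]=12>6: swap nums[3],nums[3]; hi=2 → 6 6 6 12 12 12 9 8
end: lo=0, hi=2; nums = 6 6 6 12 12 12 9 8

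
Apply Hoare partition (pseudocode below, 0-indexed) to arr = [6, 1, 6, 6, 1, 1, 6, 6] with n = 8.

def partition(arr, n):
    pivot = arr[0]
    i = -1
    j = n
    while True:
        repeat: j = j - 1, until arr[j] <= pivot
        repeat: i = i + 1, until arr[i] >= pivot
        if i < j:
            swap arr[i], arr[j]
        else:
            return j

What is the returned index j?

4

pivot = arr[0] = 6; i = -1, j = 8
j→7 (arr[7]=6≤6), i→0 (arr[0]=6≥6); i<j, swap → [6, 1, 6, 6, 1, 1, 6, 6]
j→6 (arr[6]=6≤6), i→2 (arr[2]=6≥6); i<j, swap → [6, 1, 6, 6, 1, 1, 6, 6]
j→5 (arr[5]=1≤6), i→3 (arr[3]=6≥6); i<j, swap → [6, 1, 6, 1, 1, 6, 6, 6]
j→4, i→5; i≥j, return j=4. arr = [6, 1, 6, 1, 1, 6, 6, 6]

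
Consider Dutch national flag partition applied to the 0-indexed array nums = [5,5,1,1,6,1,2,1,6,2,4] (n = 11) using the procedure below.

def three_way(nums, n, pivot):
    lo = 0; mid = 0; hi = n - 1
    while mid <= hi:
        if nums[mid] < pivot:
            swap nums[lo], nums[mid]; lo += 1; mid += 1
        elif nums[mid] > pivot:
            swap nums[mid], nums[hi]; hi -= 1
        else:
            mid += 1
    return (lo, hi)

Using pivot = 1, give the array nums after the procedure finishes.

pivot = 1; lo=0, mid=0, hi=10
nums[mid]=5>1: swap nums[0],nums[10]; hi=9 → [4,5,1,1,6,1,2,1,6,2,5]
nums[mid]=4>1: swap nums[0],nums[9]; hi=8 → [2,5,1,1,6,1,2,1,6,4,5]
nums[mid]=2>1: swap nums[0],nums[8]; hi=7 → [6,5,1,1,6,1,2,1,2,4,5]
nums[mid]=6>1: swap nums[0],nums[7]; hi=6 → [1,5,1,1,6,1,2,6,2,4,5]
nums[mid]=1=1: mid=1
nums[mid]=5>1: swap nums[1],nums[6]; hi=5 → [1,2,1,1,6,1,5,6,2,4,5]
nums[mid]=2>1: swap nums[1],nums[5]; hi=4 → [1,1,1,1,6,2,5,6,2,4,5]
nums[mid]=1=1: mid=2
nums[mid]=1=1: mid=3
nums[mid]=1=1: mid=4
nums[mid]=6>1: swap nums[4],nums[4]; hi=3 → [1,1,1,1,6,2,5,6,2,4,5]
end: lo=0, hi=3; nums = [1,1,1,1,6,2,5,6,2,4,5]

[1,1,1,1,6,2,5,6,2,4,5]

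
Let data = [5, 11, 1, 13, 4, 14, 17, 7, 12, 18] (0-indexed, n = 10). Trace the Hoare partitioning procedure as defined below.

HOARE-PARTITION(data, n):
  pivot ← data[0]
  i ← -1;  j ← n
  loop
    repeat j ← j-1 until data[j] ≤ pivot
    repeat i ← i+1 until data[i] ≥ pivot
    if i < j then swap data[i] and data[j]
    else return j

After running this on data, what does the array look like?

[4, 1, 11, 13, 5, 14, 17, 7, 12, 18]

pivot=5
j stops at 4 (4), i stops at 0 (5); swap ⇒ [4, 11, 1, 13, 5, 14, 17, 7, 12, 18]
j stops at 2 (1), i stops at 1 (11); swap ⇒ [4, 1, 11, 13, 5, 14, 17, 7, 12, 18]
j stops at 1, i stops at 2; i≥j ⇒ return 1. data=[4, 1, 11, 13, 5, 14, 17, 7, 12, 18]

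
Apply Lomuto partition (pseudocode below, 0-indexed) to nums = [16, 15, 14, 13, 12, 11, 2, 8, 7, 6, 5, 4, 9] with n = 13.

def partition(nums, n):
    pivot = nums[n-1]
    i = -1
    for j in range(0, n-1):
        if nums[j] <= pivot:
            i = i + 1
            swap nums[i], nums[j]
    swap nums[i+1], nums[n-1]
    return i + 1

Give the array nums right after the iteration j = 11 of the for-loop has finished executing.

pivot=9, i=-1
j=0: 16>9, skip
j=1: 15>9, skip
j=2: 14>9, skip
j=3: 13>9, skip
j=4: 12>9, skip
j=5: 11>9, skip
j=6: 2≤9, i=0, swap(0,6) ⇒ [2, 15, 14, 13, 12, 11, 16, 8, 7, 6, 5, 4, 9]
j=7: 8≤9, i=1, swap(1,7) ⇒ [2, 8, 14, 13, 12, 11, 16, 15, 7, 6, 5, 4, 9]
j=8: 7≤9, i=2, swap(2,8) ⇒ [2, 8, 7, 13, 12, 11, 16, 15, 14, 6, 5, 4, 9]
j=9: 6≤9, i=3, swap(3,9) ⇒ [2, 8, 7, 6, 12, 11, 16, 15, 14, 13, 5, 4, 9]
j=10: 5≤9, i=4, swap(4,10) ⇒ [2, 8, 7, 6, 5, 11, 16, 15, 14, 13, 12, 4, 9]
j=11: 4≤9, i=5, swap(5,11) ⇒ [2, 8, 7, 6, 5, 4, 16, 15, 14, 13, 12, 11, 9]
(after j=11) nums = [2, 8, 7, 6, 5, 4, 16, 15, 14, 13, 12, 11, 9]

[2, 8, 7, 6, 5, 4, 16, 15, 14, 13, 12, 11, 9]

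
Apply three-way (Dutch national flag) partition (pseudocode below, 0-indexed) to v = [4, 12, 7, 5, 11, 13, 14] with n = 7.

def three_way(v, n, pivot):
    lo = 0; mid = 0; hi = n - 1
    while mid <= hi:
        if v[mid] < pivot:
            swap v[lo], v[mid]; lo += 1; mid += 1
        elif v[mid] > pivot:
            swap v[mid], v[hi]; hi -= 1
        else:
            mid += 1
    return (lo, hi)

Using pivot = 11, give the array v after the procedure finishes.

[4, 7, 5, 11, 13, 14, 12]

pivot = 11; lo=0, mid=0, hi=6
v[mid]=4<11: swap v[0],v[0]; lo=1,mid=1 → [4, 12, 7, 5, 11, 13, 14]
v[mid]=12>11: swap v[1],v[6]; hi=5 → [4, 14, 7, 5, 11, 13, 12]
v[mid]=14>11: swap v[1],v[5]; hi=4 → [4, 13, 7, 5, 11, 14, 12]
v[mid]=13>11: swap v[1],v[4]; hi=3 → [4, 11, 7, 5, 13, 14, 12]
v[mid]=11=11: mid=2
v[mid]=7<11: swap v[1],v[2]; lo=2,mid=3 → [4, 7, 11, 5, 13, 14, 12]
v[mid]=5<11: swap v[2],v[3]; lo=3,mid=4 → [4, 7, 5, 11, 13, 14, 12]
end: lo=3, hi=3; v = [4, 7, 5, 11, 13, 14, 12]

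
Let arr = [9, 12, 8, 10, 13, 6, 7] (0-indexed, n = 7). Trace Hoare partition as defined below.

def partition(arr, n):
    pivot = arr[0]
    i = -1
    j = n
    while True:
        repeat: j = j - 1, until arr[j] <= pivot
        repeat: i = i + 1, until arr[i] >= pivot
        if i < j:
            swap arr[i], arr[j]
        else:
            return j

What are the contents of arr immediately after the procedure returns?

pivot = arr[0] = 9; i = -1, j = 7
j→6 (arr[6]=7≤9), i→0 (arr[0]=9≥9); i<j, swap → [7, 12, 8, 10, 13, 6, 9]
j→5 (arr[5]=6≤9), i→1 (arr[1]=12≥9); i<j, swap → [7, 6, 8, 10, 13, 12, 9]
j→2, i→3; i≥j, return j=2. arr = [7, 6, 8, 10, 13, 12, 9]

[7, 6, 8, 10, 13, 12, 9]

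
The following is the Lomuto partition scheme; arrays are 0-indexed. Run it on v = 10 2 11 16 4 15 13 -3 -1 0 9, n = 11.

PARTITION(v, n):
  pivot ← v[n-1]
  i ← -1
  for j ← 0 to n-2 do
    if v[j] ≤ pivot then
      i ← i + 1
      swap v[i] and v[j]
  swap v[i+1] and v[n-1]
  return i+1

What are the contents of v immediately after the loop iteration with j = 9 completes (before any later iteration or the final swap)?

2 4 -3 -1 0 15 13 11 16 10 9

pivot = v[10] = 9; i = -1
j=0: v[0]=10 > 9 → no swap
j=1: v[1]=2 ≤ 9 → i=0, swap v[0],v[1] → 2 10 11 16 4 15 13 -3 -1 0 9
j=2: v[2]=11 > 9 → no swap
j=3: v[3]=16 > 9 → no swap
j=4: v[4]=4 ≤ 9 → i=1, swap v[1],v[4] → 2 4 11 16 10 15 13 -3 -1 0 9
j=5: v[5]=15 > 9 → no swap
j=6: v[6]=13 > 9 → no swap
j=7: v[7]=-3 ≤ 9 → i=2, swap v[2],v[7] → 2 4 -3 16 10 15 13 11 -1 0 9
j=8: v[8]=-1 ≤ 9 → i=3, swap v[3],v[8] → 2 4 -3 -1 10 15 13 11 16 0 9
j=9: v[9]=0 ≤ 9 → i=4, swap v[4],v[9] → 2 4 -3 -1 0 15 13 11 16 10 9
(after j=9) v = 2 4 -3 -1 0 15 13 11 16 10 9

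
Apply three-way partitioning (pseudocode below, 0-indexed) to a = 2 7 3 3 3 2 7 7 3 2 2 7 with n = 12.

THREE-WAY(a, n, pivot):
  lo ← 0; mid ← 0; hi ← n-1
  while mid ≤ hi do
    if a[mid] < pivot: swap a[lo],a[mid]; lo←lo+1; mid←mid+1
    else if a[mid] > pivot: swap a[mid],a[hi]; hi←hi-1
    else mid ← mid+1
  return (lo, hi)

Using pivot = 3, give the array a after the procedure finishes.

pivot = 3; lo=0, mid=0, hi=11
a[mid]=2<3: swap a[0],a[0]; lo=1,mid=1 → 2 7 3 3 3 2 7 7 3 2 2 7
a[mid]=7>3: swap a[1],a[11]; hi=10 → 2 7 3 3 3 2 7 7 3 2 2 7
a[mid]=7>3: swap a[1],a[10]; hi=9 → 2 2 3 3 3 2 7 7 3 2 7 7
a[mid]=2<3: swap a[1],a[1]; lo=2,mid=2 → 2 2 3 3 3 2 7 7 3 2 7 7
a[mid]=3=3: mid=3
a[mid]=3=3: mid=4
a[mid]=3=3: mid=5
a[mid]=2<3: swap a[2],a[5]; lo=3,mid=6 → 2 2 2 3 3 3 7 7 3 2 7 7
a[mid]=7>3: swap a[6],a[9]; hi=8 → 2 2 2 3 3 3 2 7 3 7 7 7
a[mid]=2<3: swap a[3],a[6]; lo=4,mid=7 → 2 2 2 2 3 3 3 7 3 7 7 7
a[mid]=7>3: swap a[7],a[8]; hi=7 → 2 2 2 2 3 3 3 3 7 7 7 7
a[mid]=3=3: mid=8
end: lo=4, hi=7; a = 2 2 2 2 3 3 3 3 7 7 7 7

2 2 2 2 3 3 3 3 7 7 7 7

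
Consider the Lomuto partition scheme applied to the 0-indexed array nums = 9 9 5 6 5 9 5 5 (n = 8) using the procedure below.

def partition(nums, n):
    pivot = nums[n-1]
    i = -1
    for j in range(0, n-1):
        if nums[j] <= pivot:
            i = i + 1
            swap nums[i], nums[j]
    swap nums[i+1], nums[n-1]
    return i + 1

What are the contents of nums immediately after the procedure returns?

pivot = nums[7] = 5; i = -1
j=0: nums[0]=9 > 5 → no swap
j=1: nums[1]=9 > 5 → no swap
j=2: nums[2]=5 ≤ 5 → i=0, swap nums[0],nums[2] → 5 9 9 6 5 9 5 5
j=3: nums[3]=6 > 5 → no swap
j=4: nums[4]=5 ≤ 5 → i=1, swap nums[1],nums[4] → 5 5 9 6 9 9 5 5
j=5: nums[5]=9 > 5 → no swap
j=6: nums[6]=5 ≤ 5 → i=2, swap nums[2],nums[6] → 5 5 5 6 9 9 9 5
final swap nums[3],nums[7] → 5 5 5 5 9 9 9 6; return 3

5 5 5 5 9 9 9 6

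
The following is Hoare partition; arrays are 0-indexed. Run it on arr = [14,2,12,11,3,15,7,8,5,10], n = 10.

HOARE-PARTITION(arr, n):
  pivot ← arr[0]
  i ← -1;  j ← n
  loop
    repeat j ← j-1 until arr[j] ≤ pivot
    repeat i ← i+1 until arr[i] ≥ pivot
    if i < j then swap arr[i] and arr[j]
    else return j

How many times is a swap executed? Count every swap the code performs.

pivot=14
j stops at 9 (10), i stops at 0 (14); swap ⇒ [10,2,12,11,3,15,7,8,5,14]
j stops at 8 (5), i stops at 5 (15); swap ⇒ [10,2,12,11,3,5,7,8,15,14]
j stops at 7, i stops at 8; i≥j ⇒ return 7. arr=[10,2,12,11,3,5,7,8,15,14]

2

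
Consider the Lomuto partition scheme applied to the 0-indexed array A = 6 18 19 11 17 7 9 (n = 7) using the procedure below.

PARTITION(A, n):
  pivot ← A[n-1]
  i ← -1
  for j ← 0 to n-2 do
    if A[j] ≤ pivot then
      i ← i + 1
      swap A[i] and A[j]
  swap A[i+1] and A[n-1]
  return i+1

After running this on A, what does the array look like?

pivot = A[6] = 9; i = -1
j=0: A[0]=6 ≤ 9 → i=0, swap A[0],A[0] (no change) → 6 18 19 11 17 7 9
j=1: A[1]=18 > 9 → no swap
j=2: A[2]=19 > 9 → no swap
j=3: A[3]=11 > 9 → no swap
j=4: A[4]=17 > 9 → no swap
j=5: A[5]=7 ≤ 9 → i=1, swap A[1],A[5] → 6 7 19 11 17 18 9
final swap A[2],A[6] → 6 7 9 11 17 18 19; return 2

6 7 9 11 17 18 19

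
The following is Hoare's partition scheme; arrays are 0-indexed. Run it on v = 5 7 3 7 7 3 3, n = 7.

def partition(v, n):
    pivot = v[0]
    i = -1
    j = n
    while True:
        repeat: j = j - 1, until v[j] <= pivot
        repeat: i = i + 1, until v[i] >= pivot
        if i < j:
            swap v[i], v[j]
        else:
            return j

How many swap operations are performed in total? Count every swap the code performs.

2

pivot = v[0] = 5; i = -1, j = 7
j→6 (v[6]=3≤5), i→0 (v[0]=5≥5); i<j, swap → 3 7 3 7 7 3 5
j→5 (v[5]=3≤5), i→1 (v[1]=7≥5); i<j, swap → 3 3 3 7 7 7 5
j→2, i→3; i≥j, return j=2. v = 3 3 3 7 7 7 5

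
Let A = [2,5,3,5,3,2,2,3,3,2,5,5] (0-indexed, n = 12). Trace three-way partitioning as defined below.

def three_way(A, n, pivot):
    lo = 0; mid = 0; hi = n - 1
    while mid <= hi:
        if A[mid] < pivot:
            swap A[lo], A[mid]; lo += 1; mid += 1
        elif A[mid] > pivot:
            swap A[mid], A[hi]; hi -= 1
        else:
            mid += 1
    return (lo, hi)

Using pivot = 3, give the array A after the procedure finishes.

pivot = 3; lo=0, mid=0, hi=11
A[mid]=2<3: swap A[0],A[0]; lo=1,mid=1 → [2,5,3,5,3,2,2,3,3,2,5,5]
A[mid]=5>3: swap A[1],A[11]; hi=10 → [2,5,3,5,3,2,2,3,3,2,5,5]
A[mid]=5>3: swap A[1],A[10]; hi=9 → [2,5,3,5,3,2,2,3,3,2,5,5]
A[mid]=5>3: swap A[1],A[9]; hi=8 → [2,2,3,5,3,2,2,3,3,5,5,5]
A[mid]=2<3: swap A[1],A[1]; lo=2,mid=2 → [2,2,3,5,3,2,2,3,3,5,5,5]
A[mid]=3=3: mid=3
A[mid]=5>3: swap A[3],A[8]; hi=7 → [2,2,3,3,3,2,2,3,5,5,5,5]
A[mid]=3=3: mid=4
A[mid]=3=3: mid=5
A[mid]=2<3: swap A[2],A[5]; lo=3,mid=6 → [2,2,2,3,3,3,2,3,5,5,5,5]
A[mid]=2<3: swap A[3],A[6]; lo=4,mid=7 → [2,2,2,2,3,3,3,3,5,5,5,5]
A[mid]=3=3: mid=8
end: lo=4, hi=7; A = [2,2,2,2,3,3,3,3,5,5,5,5]

[2,2,2,2,3,3,3,3,5,5,5,5]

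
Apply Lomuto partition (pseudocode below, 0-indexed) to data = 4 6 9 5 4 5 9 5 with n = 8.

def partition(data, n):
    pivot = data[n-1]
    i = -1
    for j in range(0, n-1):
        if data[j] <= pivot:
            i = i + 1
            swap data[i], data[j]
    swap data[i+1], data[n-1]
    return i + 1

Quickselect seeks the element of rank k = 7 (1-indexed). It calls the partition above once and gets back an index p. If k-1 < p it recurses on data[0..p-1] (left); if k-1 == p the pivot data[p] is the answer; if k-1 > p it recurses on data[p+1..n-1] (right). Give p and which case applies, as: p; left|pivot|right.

4; right

pivot=5, i=-1
j=0: 4≤5, i=0, swap(0,0) ⇒ 4 6 9 5 4 5 9 5
j=1: 6>5, skip
j=2: 9>5, skip
j=3: 5≤5, i=1, swap(1,3) ⇒ 4 5 9 6 4 5 9 5
j=4: 4≤5, i=2, swap(2,4) ⇒ 4 5 4 6 9 5 9 5
j=5: 5≤5, i=3, swap(3,5) ⇒ 4 5 4 5 9 6 9 5
j=6: 9>5, skip
swap(4,7) ⇒ 4 5 4 5 5 6 9 9; return 4
p = 4; k-1 = 6 > 4 ⇒ right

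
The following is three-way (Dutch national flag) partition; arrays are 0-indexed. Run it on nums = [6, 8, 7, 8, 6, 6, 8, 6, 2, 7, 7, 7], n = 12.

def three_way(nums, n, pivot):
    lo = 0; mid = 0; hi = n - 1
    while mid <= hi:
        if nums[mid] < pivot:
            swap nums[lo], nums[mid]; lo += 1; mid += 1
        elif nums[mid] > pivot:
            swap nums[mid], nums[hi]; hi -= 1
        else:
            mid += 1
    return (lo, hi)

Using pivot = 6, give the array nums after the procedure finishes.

[2, 6, 6, 6, 6, 8, 8, 7, 7, 7, 7, 8]

pivot = 6; lo=0, mid=0, hi=11
nums[mid]=6=6: mid=1
nums[mid]=8>6: swap nums[1],nums[11]; hi=10 → [6, 7, 7, 8, 6, 6, 8, 6, 2, 7, 7, 8]
nums[mid]=7>6: swap nums[1],nums[10]; hi=9 → [6, 7, 7, 8, 6, 6, 8, 6, 2, 7, 7, 8]
nums[mid]=7>6: swap nums[1],nums[9]; hi=8 → [6, 7, 7, 8, 6, 6, 8, 6, 2, 7, 7, 8]
nums[mid]=7>6: swap nums[1],nums[8]; hi=7 → [6, 2, 7, 8, 6, 6, 8, 6, 7, 7, 7, 8]
nums[mid]=2<6: swap nums[0],nums[1]; lo=1,mid=2 → [2, 6, 7, 8, 6, 6, 8, 6, 7, 7, 7, 8]
nums[mid]=7>6: swap nums[2],nums[7]; hi=6 → [2, 6, 6, 8, 6, 6, 8, 7, 7, 7, 7, 8]
nums[mid]=6=6: mid=3
nums[mid]=8>6: swap nums[3],nums[6]; hi=5 → [2, 6, 6, 8, 6, 6, 8, 7, 7, 7, 7, 8]
nums[mid]=8>6: swap nums[3],nums[5]; hi=4 → [2, 6, 6, 6, 6, 8, 8, 7, 7, 7, 7, 8]
nums[mid]=6=6: mid=4
nums[mid]=6=6: mid=5
end: lo=1, hi=4; nums = [2, 6, 6, 6, 6, 8, 8, 7, 7, 7, 7, 8]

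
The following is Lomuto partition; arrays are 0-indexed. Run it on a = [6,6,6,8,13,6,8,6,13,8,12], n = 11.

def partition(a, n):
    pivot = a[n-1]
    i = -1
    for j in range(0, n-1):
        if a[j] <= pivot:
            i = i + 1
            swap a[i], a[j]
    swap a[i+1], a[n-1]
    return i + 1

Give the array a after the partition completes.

[6,6,6,8,6,8,6,8,12,13,13]

pivot = a[10] = 12; i = -1
j=0: a[0]=6 ≤ 12 → i=0, swap a[0],a[0] (no change) → [6,6,6,8,13,6,8,6,13,8,12]
j=1: a[1]=6 ≤ 12 → i=1, swap a[1],a[1] (no change) → [6,6,6,8,13,6,8,6,13,8,12]
j=2: a[2]=6 ≤ 12 → i=2, swap a[2],a[2] (no change) → [6,6,6,8,13,6,8,6,13,8,12]
j=3: a[3]=8 ≤ 12 → i=3, swap a[3],a[3] (no change) → [6,6,6,8,13,6,8,6,13,8,12]
j=4: a[4]=13 > 12 → no swap
j=5: a[5]=6 ≤ 12 → i=4, swap a[4],a[5] → [6,6,6,8,6,13,8,6,13,8,12]
j=6: a[6]=8 ≤ 12 → i=5, swap a[5],a[6] → [6,6,6,8,6,8,13,6,13,8,12]
j=7: a[7]=6 ≤ 12 → i=6, swap a[6],a[7] → [6,6,6,8,6,8,6,13,13,8,12]
j=8: a[8]=13 > 12 → no swap
j=9: a[9]=8 ≤ 12 → i=7, swap a[7],a[9] → [6,6,6,8,6,8,6,8,13,13,12]
final swap a[8],a[10] → [6,6,6,8,6,8,6,8,12,13,13]; return 8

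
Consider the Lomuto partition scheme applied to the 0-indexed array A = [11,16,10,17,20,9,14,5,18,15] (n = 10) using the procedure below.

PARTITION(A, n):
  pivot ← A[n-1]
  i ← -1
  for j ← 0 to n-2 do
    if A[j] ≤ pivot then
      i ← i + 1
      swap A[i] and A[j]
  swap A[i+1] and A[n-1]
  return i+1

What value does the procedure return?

5

pivot=15, i=-1
j=0: 11≤15, i=0, swap(0,0) ⇒ [11,16,10,17,20,9,14,5,18,15]
j=1: 16>15, skip
j=2: 10≤15, i=1, swap(1,2) ⇒ [11,10,16,17,20,9,14,5,18,15]
j=3: 17>15, skip
j=4: 20>15, skip
j=5: 9≤15, i=2, swap(2,5) ⇒ [11,10,9,17,20,16,14,5,18,15]
j=6: 14≤15, i=3, swap(3,6) ⇒ [11,10,9,14,20,16,17,5,18,15]
j=7: 5≤15, i=4, swap(4,7) ⇒ [11,10,9,14,5,16,17,20,18,15]
j=8: 18>15, skip
swap(5,9) ⇒ [11,10,9,14,5,15,17,20,18,16]; return 5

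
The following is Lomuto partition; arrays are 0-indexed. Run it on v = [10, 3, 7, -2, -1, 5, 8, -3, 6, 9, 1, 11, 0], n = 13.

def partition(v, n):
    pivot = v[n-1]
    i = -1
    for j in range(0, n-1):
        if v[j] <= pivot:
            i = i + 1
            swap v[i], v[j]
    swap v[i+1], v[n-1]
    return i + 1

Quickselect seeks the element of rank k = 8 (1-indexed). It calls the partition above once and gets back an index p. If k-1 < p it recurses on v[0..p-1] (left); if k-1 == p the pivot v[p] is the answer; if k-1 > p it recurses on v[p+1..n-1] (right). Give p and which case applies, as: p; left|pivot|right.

pivot = v[12] = 0; i = -1
j=0: v[0]=10 > 0 → no swap
j=1: v[1]=3 > 0 → no swap
j=2: v[2]=7 > 0 → no swap
j=3: v[3]=-2 ≤ 0 → i=0, swap v[0],v[3] → [-2, 3, 7, 10, -1, 5, 8, -3, 6, 9, 1, 11, 0]
j=4: v[4]=-1 ≤ 0 → i=1, swap v[1],v[4] → [-2, -1, 7, 10, 3, 5, 8, -3, 6, 9, 1, 11, 0]
j=5: v[5]=5 > 0 → no swap
j=6: v[6]=8 > 0 → no swap
j=7: v[7]=-3 ≤ 0 → i=2, swap v[2],v[7] → [-2, -1, -3, 10, 3, 5, 8, 7, 6, 9, 1, 11, 0]
j=8: v[8]=6 > 0 → no swap
j=9: v[9]=9 > 0 → no swap
j=10: v[10]=1 > 0 → no swap
j=11: v[11]=11 > 0 → no swap
final swap v[3],v[12] → [-2, -1, -3, 0, 3, 5, 8, 7, 6, 9, 1, 11, 10]; return 3
p = 3; k-1 = 7 > 3 ⇒ right

3; right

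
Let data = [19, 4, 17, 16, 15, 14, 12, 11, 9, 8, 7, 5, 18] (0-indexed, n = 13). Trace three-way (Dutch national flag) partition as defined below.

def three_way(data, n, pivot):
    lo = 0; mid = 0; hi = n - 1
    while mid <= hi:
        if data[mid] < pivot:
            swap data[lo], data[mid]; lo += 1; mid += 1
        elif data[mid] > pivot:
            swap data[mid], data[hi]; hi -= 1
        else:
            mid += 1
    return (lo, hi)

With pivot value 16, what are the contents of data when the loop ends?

[5, 4, 7, 15, 14, 12, 11, 9, 8, 16, 17, 18, 19]

pivot = 16; lo=0, mid=0, hi=12
data[mid]=19>16: swap data[0],data[12]; hi=11 → [18, 4, 17, 16, 15, 14, 12, 11, 9, 8, 7, 5, 19]
data[mid]=18>16: swap data[0],data[11]; hi=10 → [5, 4, 17, 16, 15, 14, 12, 11, 9, 8, 7, 18, 19]
data[mid]=5<16: swap data[0],data[0]; lo=1,mid=1 → [5, 4, 17, 16, 15, 14, 12, 11, 9, 8, 7, 18, 19]
data[mid]=4<16: swap data[1],data[1]; lo=2,mid=2 → [5, 4, 17, 16, 15, 14, 12, 11, 9, 8, 7, 18, 19]
data[mid]=17>16: swap data[2],data[10]; hi=9 → [5, 4, 7, 16, 15, 14, 12, 11, 9, 8, 17, 18, 19]
data[mid]=7<16: swap data[2],data[2]; lo=3,mid=3 → [5, 4, 7, 16, 15, 14, 12, 11, 9, 8, 17, 18, 19]
data[mid]=16=16: mid=4
data[mid]=15<16: swap data[3],data[4]; lo=4,mid=5 → [5, 4, 7, 15, 16, 14, 12, 11, 9, 8, 17, 18, 19]
data[mid]=14<16: swap data[4],data[5]; lo=5,mid=6 → [5, 4, 7, 15, 14, 16, 12, 11, 9, 8, 17, 18, 19]
data[mid]=12<16: swap data[5],data[6]; lo=6,mid=7 → [5, 4, 7, 15, 14, 12, 16, 11, 9, 8, 17, 18, 19]
data[mid]=11<16: swap data[6],data[7]; lo=7,mid=8 → [5, 4, 7, 15, 14, 12, 11, 16, 9, 8, 17, 18, 19]
data[mid]=9<16: swap data[7],data[8]; lo=8,mid=9 → [5, 4, 7, 15, 14, 12, 11, 9, 16, 8, 17, 18, 19]
data[mid]=8<16: swap data[8],data[9]; lo=9,mid=10 → [5, 4, 7, 15, 14, 12, 11, 9, 8, 16, 17, 18, 19]
end: lo=9, hi=9; data = [5, 4, 7, 15, 14, 12, 11, 9, 8, 16, 17, 18, 19]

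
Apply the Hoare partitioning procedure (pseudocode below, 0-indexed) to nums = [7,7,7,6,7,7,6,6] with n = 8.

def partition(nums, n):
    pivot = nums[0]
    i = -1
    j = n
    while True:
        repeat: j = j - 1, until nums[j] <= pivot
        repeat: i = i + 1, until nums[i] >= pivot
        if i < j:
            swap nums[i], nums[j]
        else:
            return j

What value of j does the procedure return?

4

pivot = nums[0] = 7; i = -1, j = 8
j→7 (nums[7]=6≤7), i→0 (nums[0]=7≥7); i<j, swap → [6,7,7,6,7,7,6,7]
j→6 (nums[6]=6≤7), i→1 (nums[1]=7≥7); i<j, swap → [6,6,7,6,7,7,7,7]
j→5 (nums[5]=7≤7), i→2 (nums[2]=7≥7); i<j, swap → [6,6,7,6,7,7,7,7]
j→4, i→4; i≥j, return j=4. nums = [6,6,7,6,7,7,7,7]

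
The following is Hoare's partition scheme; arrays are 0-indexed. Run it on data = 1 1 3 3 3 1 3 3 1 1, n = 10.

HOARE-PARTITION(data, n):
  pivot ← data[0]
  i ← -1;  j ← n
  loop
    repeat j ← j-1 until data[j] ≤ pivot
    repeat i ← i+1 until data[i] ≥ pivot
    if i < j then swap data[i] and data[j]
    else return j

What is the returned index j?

pivot = data[0] = 1; i = -1, j = 10
j→9 (data[9]=1≤1), i→0 (data[0]=1≥1); i<j, swap → 1 1 3 3 3 1 3 3 1 1
j→8 (data[8]=1≤1), i→1 (data[1]=1≥1); i<j, swap → 1 1 3 3 3 1 3 3 1 1
j→5 (data[5]=1≤1), i→2 (data[2]=3≥1); i<j, swap → 1 1 1 3 3 3 3 3 1 1
j→2, i→3; i≥j, return j=2. data = 1 1 1 3 3 3 3 3 1 1

2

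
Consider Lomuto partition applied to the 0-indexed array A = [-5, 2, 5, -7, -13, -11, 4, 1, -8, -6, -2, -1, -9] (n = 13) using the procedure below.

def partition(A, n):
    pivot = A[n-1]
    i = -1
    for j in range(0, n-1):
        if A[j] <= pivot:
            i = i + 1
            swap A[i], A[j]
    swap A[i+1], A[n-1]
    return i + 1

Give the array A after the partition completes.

pivot = A[12] = -9; i = -1
j=0: A[0]=-5 > -9 → no swap
j=1: A[1]=2 > -9 → no swap
j=2: A[2]=5 > -9 → no swap
j=3: A[3]=-7 > -9 → no swap
j=4: A[4]=-13 ≤ -9 → i=0, swap A[0],A[4] → [-13, 2, 5, -7, -5, -11, 4, 1, -8, -6, -2, -1, -9]
j=5: A[5]=-11 ≤ -9 → i=1, swap A[1],A[5] → [-13, -11, 5, -7, -5, 2, 4, 1, -8, -6, -2, -1, -9]
j=6: A[6]=4 > -9 → no swap
j=7: A[7]=1 > -9 → no swap
j=8: A[8]=-8 > -9 → no swap
j=9: A[9]=-6 > -9 → no swap
j=10: A[10]=-2 > -9 → no swap
j=11: A[11]=-1 > -9 → no swap
final swap A[2],A[12] → [-13, -11, -9, -7, -5, 2, 4, 1, -8, -6, -2, -1, 5]; return 2

[-13, -11, -9, -7, -5, 2, 4, 1, -8, -6, -2, -1, 5]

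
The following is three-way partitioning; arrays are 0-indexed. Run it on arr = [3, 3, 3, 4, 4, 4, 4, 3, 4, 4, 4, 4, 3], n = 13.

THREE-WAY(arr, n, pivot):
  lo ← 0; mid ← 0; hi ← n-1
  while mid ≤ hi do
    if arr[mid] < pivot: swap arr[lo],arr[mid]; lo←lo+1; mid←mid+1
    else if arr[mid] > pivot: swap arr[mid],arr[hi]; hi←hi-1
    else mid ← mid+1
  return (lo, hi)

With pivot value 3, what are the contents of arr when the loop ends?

[3, 3, 3, 3, 3, 4, 4, 4, 4, 4, 4, 4, 4]

lo=0 mid=0 hi=12
3=3: mid=1
3=3: mid=2
3=3: mid=3
4>3: swap(3,12), hi=11 ⇒ [3, 3, 3, 3, 4, 4, 4, 3, 4, 4, 4, 4, 4]
3=3: mid=4
4>3: swap(4,11), hi=10 ⇒ [3, 3, 3, 3, 4, 4, 4, 3, 4, 4, 4, 4, 4]
4>3: swap(4,10), hi=9 ⇒ [3, 3, 3, 3, 4, 4, 4, 3, 4, 4, 4, 4, 4]
4>3: swap(4,9), hi=8 ⇒ [3, 3, 3, 3, 4, 4, 4, 3, 4, 4, 4, 4, 4]
4>3: swap(4,8), hi=7 ⇒ [3, 3, 3, 3, 4, 4, 4, 3, 4, 4, 4, 4, 4]
4>3: swap(4,7), hi=6 ⇒ [3, 3, 3, 3, 3, 4, 4, 4, 4, 4, 4, 4, 4]
3=3: mid=5
4>3: swap(5,6), hi=5 ⇒ [3, 3, 3, 3, 3, 4, 4, 4, 4, 4, 4, 4, 4]
4>3: swap(5,5), hi=4 ⇒ [3, 3, 3, 3, 3, 4, 4, 4, 4, 4, 4, 4, 4]
done. lo=0 hi=4; arr=[3, 3, 3, 3, 3, 4, 4, 4, 4, 4, 4, 4, 4]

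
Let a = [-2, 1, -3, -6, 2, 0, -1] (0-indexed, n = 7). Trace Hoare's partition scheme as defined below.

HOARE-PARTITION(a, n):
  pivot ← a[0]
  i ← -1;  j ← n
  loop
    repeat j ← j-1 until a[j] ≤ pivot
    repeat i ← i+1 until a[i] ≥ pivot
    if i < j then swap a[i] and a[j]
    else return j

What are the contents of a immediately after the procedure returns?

[-6, -3, 1, -2, 2, 0, -1]

pivot = a[0] = -2; i = -1, j = 7
j→3 (a[3]=-6≤-2), i→0 (a[0]=-2≥-2); i<j, swap → [-6, 1, -3, -2, 2, 0, -1]
j→2 (a[2]=-3≤-2), i→1 (a[1]=1≥-2); i<j, swap → [-6, -3, 1, -2, 2, 0, -1]
j→1, i→2; i≥j, return j=1. a = [-6, -3, 1, -2, 2, 0, -1]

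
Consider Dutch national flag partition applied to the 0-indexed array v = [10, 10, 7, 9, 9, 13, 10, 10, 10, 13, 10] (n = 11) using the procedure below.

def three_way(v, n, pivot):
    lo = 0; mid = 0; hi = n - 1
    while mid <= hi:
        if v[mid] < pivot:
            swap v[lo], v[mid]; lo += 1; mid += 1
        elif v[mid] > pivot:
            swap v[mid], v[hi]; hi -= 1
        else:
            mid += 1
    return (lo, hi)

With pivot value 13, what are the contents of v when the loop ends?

[10, 10, 7, 9, 9, 10, 10, 10, 10, 13, 13]

lo=0 mid=0 hi=10
10<13: swap(0,0), lo=1 mid=1 ⇒ [10, 10, 7, 9, 9, 13, 10, 10, 10, 13, 10]
10<13: swap(1,1), lo=2 mid=2 ⇒ [10, 10, 7, 9, 9, 13, 10, 10, 10, 13, 10]
7<13: swap(2,2), lo=3 mid=3 ⇒ [10, 10, 7, 9, 9, 13, 10, 10, 10, 13, 10]
9<13: swap(3,3), lo=4 mid=4 ⇒ [10, 10, 7, 9, 9, 13, 10, 10, 10, 13, 10]
9<13: swap(4,4), lo=5 mid=5 ⇒ [10, 10, 7, 9, 9, 13, 10, 10, 10, 13, 10]
13=13: mid=6
10<13: swap(5,6), lo=6 mid=7 ⇒ [10, 10, 7, 9, 9, 10, 13, 10, 10, 13, 10]
10<13: swap(6,7), lo=7 mid=8 ⇒ [10, 10, 7, 9, 9, 10, 10, 13, 10, 13, 10]
10<13: swap(7,8), lo=8 mid=9 ⇒ [10, 10, 7, 9, 9, 10, 10, 10, 13, 13, 10]
13=13: mid=10
10<13: swap(8,10), lo=9 mid=11 ⇒ [10, 10, 7, 9, 9, 10, 10, 10, 10, 13, 13]
done. lo=9 hi=10; v=[10, 10, 7, 9, 9, 10, 10, 10, 10, 13, 13]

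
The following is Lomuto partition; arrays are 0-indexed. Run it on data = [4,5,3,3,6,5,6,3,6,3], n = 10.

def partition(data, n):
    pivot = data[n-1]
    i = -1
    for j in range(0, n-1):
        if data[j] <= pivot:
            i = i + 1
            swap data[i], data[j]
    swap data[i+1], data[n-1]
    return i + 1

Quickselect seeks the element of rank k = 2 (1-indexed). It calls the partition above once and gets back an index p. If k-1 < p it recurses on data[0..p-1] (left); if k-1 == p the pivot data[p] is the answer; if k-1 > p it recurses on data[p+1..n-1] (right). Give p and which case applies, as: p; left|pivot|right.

pivot=3, i=-1
j=0: 4>3, skip
j=1: 5>3, skip
j=2: 3≤3, i=0, swap(0,2) ⇒ [3,5,4,3,6,5,6,3,6,3]
j=3: 3≤3, i=1, swap(1,3) ⇒ [3,3,4,5,6,5,6,3,6,3]
j=4: 6>3, skip
j=5: 5>3, skip
j=6: 6>3, skip
j=7: 3≤3, i=2, swap(2,7) ⇒ [3,3,3,5,6,5,6,4,6,3]
j=8: 6>3, skip
swap(3,9) ⇒ [3,3,3,3,6,5,6,4,6,5]; return 3
p = 3; k-1 = 1 < 3 ⇒ left

3; left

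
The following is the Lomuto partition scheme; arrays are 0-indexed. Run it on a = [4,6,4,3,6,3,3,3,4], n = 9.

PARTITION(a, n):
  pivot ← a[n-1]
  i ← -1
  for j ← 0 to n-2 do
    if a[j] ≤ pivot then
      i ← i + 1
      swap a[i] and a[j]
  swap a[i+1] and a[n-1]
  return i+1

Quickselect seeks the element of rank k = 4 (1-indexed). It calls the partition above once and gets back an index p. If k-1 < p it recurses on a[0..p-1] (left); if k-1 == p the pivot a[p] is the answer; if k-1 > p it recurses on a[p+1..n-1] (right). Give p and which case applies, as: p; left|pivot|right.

6; left

pivot = a[8] = 4; i = -1
j=0: a[0]=4 ≤ 4 → i=0, swap a[0],a[0] (no change) → [4,6,4,3,6,3,3,3,4]
j=1: a[1]=6 > 4 → no swap
j=2: a[2]=4 ≤ 4 → i=1, swap a[1],a[2] → [4,4,6,3,6,3,3,3,4]
j=3: a[3]=3 ≤ 4 → i=2, swap a[2],a[3] → [4,4,3,6,6,3,3,3,4]
j=4: a[4]=6 > 4 → no swap
j=5: a[5]=3 ≤ 4 → i=3, swap a[3],a[5] → [4,4,3,3,6,6,3,3,4]
j=6: a[6]=3 ≤ 4 → i=4, swap a[4],a[6] → [4,4,3,3,3,6,6,3,4]
j=7: a[7]=3 ≤ 4 → i=5, swap a[5],a[7] → [4,4,3,3,3,3,6,6,4]
final swap a[6],a[8] → [4,4,3,3,3,3,4,6,6]; return 6
p = 6; k-1 = 3 < 6 ⇒ left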